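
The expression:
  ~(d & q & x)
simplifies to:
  ~d | ~q | ~x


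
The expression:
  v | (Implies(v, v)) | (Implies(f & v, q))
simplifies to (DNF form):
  True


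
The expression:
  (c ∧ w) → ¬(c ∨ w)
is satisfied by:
  {w: False, c: False}
  {c: True, w: False}
  {w: True, c: False}


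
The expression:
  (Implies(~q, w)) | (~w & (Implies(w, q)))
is always true.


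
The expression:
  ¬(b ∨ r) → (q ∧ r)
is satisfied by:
  {r: True, b: True}
  {r: True, b: False}
  {b: True, r: False}


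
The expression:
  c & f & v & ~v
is never true.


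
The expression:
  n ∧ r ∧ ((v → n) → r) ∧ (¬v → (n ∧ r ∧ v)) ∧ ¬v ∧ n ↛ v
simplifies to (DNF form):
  False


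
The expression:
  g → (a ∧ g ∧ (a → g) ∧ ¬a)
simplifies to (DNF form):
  ¬g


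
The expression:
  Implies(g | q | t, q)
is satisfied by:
  {q: True, t: False, g: False}
  {q: True, g: True, t: False}
  {q: True, t: True, g: False}
  {q: True, g: True, t: True}
  {g: False, t: False, q: False}


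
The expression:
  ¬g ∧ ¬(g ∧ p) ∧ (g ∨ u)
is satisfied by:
  {u: True, g: False}


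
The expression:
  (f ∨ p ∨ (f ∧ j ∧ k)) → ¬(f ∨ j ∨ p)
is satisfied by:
  {p: False, f: False}


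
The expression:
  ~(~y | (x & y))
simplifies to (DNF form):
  y & ~x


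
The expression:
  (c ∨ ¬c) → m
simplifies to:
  m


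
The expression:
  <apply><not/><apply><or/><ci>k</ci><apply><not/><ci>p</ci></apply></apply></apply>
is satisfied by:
  {p: True, k: False}


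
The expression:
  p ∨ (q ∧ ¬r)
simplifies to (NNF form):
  p ∨ (q ∧ ¬r)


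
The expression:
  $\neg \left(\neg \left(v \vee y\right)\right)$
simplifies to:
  $v \vee y$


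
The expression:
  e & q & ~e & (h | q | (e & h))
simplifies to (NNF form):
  False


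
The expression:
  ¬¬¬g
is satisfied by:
  {g: False}


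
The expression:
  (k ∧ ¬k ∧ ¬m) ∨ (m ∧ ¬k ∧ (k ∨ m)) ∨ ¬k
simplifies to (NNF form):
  ¬k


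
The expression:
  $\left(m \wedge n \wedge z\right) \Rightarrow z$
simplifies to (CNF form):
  $\text{True}$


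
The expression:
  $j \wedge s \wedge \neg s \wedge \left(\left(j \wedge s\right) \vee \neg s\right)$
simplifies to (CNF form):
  $\text{False}$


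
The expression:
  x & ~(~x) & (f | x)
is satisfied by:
  {x: True}


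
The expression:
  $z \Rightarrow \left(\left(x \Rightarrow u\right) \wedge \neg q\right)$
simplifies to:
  $\left(u \wedge \neg q\right) \vee \left(\neg q \wedge \neg x\right) \vee \neg z$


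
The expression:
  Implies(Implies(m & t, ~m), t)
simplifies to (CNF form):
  t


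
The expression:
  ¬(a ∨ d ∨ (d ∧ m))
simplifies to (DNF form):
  ¬a ∧ ¬d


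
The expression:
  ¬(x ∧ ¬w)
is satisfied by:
  {w: True, x: False}
  {x: False, w: False}
  {x: True, w: True}


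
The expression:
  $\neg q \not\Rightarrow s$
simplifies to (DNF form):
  $\neg q \wedge \neg s$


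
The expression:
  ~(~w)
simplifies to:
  w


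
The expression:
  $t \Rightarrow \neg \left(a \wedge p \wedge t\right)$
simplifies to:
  $\neg a \vee \neg p \vee \neg t$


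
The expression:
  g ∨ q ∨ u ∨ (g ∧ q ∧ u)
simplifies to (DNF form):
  g ∨ q ∨ u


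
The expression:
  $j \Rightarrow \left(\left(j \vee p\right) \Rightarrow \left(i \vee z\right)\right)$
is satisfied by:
  {i: True, z: True, j: False}
  {i: True, z: False, j: False}
  {z: True, i: False, j: False}
  {i: False, z: False, j: False}
  {i: True, j: True, z: True}
  {i: True, j: True, z: False}
  {j: True, z: True, i: False}


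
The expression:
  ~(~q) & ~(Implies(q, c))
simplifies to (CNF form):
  q & ~c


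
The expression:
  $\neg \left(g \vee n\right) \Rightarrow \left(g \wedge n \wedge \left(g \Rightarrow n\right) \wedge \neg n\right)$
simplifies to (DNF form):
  $g \vee n$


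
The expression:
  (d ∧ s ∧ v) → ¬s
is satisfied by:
  {s: False, v: False, d: False}
  {d: True, s: False, v: False}
  {v: True, s: False, d: False}
  {d: True, v: True, s: False}
  {s: True, d: False, v: False}
  {d: True, s: True, v: False}
  {v: True, s: True, d: False}


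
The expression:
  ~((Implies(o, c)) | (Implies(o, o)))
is never true.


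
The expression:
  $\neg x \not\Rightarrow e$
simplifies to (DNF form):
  $\neg e \wedge \neg x$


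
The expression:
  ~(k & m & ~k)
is always true.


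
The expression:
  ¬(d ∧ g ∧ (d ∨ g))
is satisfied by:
  {g: False, d: False}
  {d: True, g: False}
  {g: True, d: False}


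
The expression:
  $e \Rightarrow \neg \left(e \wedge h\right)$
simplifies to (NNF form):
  $\neg e \vee \neg h$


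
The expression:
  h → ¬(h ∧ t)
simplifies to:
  ¬h ∨ ¬t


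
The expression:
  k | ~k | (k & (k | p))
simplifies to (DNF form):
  True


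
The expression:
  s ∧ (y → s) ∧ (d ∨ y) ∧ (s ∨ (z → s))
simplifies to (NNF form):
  s ∧ (d ∨ y)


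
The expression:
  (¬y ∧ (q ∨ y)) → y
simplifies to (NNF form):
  y ∨ ¬q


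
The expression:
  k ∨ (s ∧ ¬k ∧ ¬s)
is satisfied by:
  {k: True}


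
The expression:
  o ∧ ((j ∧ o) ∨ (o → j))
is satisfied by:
  {j: True, o: True}


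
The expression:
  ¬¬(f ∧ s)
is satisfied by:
  {s: True, f: True}


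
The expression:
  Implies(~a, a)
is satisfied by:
  {a: True}


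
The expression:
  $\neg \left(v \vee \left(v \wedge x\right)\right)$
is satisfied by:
  {v: False}


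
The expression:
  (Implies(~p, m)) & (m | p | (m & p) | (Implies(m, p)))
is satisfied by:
  {m: True, p: True}
  {m: True, p: False}
  {p: True, m: False}


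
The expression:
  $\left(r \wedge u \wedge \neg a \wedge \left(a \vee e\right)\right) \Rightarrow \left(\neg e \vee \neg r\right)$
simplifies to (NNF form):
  $a \vee \neg e \vee \neg r \vee \neg u$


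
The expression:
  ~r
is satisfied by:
  {r: False}


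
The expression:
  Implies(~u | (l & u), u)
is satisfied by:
  {u: True}


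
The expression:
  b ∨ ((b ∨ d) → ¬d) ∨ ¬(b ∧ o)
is always true.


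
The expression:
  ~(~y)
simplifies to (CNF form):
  y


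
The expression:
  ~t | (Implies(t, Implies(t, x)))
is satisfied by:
  {x: True, t: False}
  {t: False, x: False}
  {t: True, x: True}


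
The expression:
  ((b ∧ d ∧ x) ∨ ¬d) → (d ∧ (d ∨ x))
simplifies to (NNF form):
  d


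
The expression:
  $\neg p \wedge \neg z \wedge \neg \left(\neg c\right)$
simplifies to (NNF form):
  $c \wedge \neg p \wedge \neg z$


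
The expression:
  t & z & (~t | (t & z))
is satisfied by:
  {t: True, z: True}


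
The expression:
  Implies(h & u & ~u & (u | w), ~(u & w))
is always true.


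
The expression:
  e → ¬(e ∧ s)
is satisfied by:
  {s: False, e: False}
  {e: True, s: False}
  {s: True, e: False}


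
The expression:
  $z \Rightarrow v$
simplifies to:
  $v \vee \neg z$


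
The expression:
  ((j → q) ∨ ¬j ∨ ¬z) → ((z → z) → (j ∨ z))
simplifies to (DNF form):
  j ∨ z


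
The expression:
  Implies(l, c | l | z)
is always true.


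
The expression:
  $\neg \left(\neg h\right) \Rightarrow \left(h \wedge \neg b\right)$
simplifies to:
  $\neg b \vee \neg h$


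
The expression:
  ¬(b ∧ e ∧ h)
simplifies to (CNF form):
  ¬b ∨ ¬e ∨ ¬h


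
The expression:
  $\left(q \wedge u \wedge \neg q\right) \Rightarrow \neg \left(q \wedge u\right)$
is always true.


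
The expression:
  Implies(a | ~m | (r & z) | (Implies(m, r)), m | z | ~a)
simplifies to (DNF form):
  m | z | ~a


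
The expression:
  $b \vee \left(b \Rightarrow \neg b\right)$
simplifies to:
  $\text{True}$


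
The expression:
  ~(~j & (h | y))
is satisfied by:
  {j: True, y: False, h: False}
  {j: True, h: True, y: False}
  {j: True, y: True, h: False}
  {j: True, h: True, y: True}
  {h: False, y: False, j: False}


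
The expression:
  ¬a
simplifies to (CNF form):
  ¬a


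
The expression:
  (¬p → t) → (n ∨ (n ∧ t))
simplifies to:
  n ∨ (¬p ∧ ¬t)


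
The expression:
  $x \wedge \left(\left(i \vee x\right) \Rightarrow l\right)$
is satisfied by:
  {x: True, l: True}


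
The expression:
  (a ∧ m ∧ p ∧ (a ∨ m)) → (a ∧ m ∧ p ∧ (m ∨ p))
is always true.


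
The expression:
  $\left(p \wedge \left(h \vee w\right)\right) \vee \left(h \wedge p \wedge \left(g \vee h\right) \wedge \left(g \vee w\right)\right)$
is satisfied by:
  {h: True, w: True, p: True}
  {h: True, p: True, w: False}
  {w: True, p: True, h: False}


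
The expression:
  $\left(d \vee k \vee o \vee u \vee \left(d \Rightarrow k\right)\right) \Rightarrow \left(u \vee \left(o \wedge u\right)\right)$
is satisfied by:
  {u: True}


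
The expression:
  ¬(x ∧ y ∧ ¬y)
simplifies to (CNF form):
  True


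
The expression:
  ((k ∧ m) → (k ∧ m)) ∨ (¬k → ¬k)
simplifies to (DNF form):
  True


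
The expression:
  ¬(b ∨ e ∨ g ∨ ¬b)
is never true.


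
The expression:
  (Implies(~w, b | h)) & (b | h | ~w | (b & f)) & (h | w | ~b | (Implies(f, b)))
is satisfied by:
  {b: True, h: True}
  {b: True, h: False}
  {h: True, b: False}


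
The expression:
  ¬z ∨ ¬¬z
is always true.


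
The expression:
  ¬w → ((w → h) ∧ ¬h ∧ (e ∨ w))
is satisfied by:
  {w: True, e: True, h: False}
  {w: True, e: False, h: False}
  {w: True, h: True, e: True}
  {w: True, h: True, e: False}
  {e: True, h: False, w: False}


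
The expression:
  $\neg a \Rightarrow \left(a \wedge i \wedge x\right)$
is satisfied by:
  {a: True}


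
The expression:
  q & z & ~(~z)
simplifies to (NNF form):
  q & z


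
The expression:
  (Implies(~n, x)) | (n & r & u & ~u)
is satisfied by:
  {n: True, x: True}
  {n: True, x: False}
  {x: True, n: False}


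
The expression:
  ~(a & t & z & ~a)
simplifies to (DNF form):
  True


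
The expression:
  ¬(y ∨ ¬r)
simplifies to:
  r ∧ ¬y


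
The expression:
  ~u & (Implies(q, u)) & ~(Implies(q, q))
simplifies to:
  False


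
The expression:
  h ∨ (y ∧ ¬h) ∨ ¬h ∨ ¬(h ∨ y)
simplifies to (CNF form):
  True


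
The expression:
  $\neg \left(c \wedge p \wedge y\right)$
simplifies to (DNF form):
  $\neg c \vee \neg p \vee \neg y$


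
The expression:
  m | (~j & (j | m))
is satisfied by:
  {m: True}


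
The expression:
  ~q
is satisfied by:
  {q: False}


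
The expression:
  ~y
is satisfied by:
  {y: False}


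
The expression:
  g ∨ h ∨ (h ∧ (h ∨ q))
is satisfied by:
  {g: True, h: True}
  {g: True, h: False}
  {h: True, g: False}


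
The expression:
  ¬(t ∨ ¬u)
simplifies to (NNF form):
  u ∧ ¬t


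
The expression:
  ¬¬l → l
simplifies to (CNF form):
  True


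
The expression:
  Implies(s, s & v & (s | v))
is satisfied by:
  {v: True, s: False}
  {s: False, v: False}
  {s: True, v: True}


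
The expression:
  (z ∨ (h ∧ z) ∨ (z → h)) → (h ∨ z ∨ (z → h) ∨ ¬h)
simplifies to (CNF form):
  True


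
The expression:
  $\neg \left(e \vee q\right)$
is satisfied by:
  {q: False, e: False}


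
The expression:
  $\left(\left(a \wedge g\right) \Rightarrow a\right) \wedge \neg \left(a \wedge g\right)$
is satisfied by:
  {g: False, a: False}
  {a: True, g: False}
  {g: True, a: False}


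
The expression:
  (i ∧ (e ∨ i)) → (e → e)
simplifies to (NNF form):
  True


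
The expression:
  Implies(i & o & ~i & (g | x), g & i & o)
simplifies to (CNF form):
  True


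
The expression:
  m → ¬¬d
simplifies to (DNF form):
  d ∨ ¬m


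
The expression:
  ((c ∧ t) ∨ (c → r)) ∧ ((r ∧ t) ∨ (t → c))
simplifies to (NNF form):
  r ∨ (c ∧ t) ∨ (¬c ∧ ¬t)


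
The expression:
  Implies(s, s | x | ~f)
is always true.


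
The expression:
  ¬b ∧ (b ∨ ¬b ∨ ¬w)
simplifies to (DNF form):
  ¬b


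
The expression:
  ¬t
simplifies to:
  ¬t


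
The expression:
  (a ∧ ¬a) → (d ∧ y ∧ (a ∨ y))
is always true.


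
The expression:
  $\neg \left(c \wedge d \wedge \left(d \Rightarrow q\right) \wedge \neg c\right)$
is always true.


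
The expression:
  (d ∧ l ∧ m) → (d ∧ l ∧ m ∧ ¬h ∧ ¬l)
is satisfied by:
  {l: False, m: False, d: False}
  {d: True, l: False, m: False}
  {m: True, l: False, d: False}
  {d: True, m: True, l: False}
  {l: True, d: False, m: False}
  {d: True, l: True, m: False}
  {m: True, l: True, d: False}


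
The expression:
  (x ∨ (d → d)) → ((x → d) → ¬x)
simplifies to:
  ¬d ∨ ¬x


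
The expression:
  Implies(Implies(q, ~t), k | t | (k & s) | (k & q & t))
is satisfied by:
  {k: True, t: True}
  {k: True, t: False}
  {t: True, k: False}


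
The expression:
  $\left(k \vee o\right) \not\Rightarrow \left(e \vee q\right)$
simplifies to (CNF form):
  $\neg e \wedge \neg q \wedge \left(k \vee o\right)$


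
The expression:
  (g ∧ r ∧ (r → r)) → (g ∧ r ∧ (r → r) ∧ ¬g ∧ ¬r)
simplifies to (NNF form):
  ¬g ∨ ¬r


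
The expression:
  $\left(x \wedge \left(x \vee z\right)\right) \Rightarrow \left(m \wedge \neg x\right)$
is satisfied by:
  {x: False}


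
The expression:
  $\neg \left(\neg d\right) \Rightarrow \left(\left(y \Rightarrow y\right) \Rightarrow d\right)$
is always true.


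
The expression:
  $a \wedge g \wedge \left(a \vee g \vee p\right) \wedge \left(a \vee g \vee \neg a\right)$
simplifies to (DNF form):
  $a \wedge g$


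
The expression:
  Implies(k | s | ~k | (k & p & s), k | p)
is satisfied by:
  {k: True, p: True}
  {k: True, p: False}
  {p: True, k: False}


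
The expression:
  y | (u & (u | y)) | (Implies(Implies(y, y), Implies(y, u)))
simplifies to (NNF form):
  True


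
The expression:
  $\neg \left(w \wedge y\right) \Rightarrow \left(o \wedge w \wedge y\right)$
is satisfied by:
  {w: True, y: True}


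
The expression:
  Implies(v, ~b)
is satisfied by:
  {v: False, b: False}
  {b: True, v: False}
  {v: True, b: False}


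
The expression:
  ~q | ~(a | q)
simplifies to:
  ~q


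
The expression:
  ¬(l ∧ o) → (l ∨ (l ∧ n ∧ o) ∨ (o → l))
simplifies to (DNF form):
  l ∨ ¬o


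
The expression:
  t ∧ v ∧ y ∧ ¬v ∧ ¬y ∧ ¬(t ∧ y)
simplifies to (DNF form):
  False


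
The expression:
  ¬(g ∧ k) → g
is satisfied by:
  {g: True}


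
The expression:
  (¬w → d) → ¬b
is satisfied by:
  {w: False, b: False, d: False}
  {d: True, w: False, b: False}
  {w: True, d: False, b: False}
  {d: True, w: True, b: False}
  {b: True, d: False, w: False}


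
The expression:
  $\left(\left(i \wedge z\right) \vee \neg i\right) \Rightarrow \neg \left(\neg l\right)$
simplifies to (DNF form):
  $l \vee \left(i \wedge \neg z\right)$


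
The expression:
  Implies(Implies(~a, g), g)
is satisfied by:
  {g: True, a: False}
  {a: False, g: False}
  {a: True, g: True}


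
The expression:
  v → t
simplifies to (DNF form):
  t ∨ ¬v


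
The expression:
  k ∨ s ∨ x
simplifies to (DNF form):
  k ∨ s ∨ x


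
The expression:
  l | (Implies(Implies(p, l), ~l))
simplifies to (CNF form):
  True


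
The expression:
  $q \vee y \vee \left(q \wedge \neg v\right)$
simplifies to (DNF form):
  $q \vee y$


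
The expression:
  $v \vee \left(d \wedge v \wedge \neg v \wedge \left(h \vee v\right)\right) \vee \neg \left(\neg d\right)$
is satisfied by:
  {d: True, v: True}
  {d: True, v: False}
  {v: True, d: False}


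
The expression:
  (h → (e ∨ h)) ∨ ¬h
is always true.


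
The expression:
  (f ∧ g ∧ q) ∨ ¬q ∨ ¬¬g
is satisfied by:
  {g: True, q: False}
  {q: False, g: False}
  {q: True, g: True}


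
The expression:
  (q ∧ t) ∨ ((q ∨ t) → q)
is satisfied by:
  {q: True, t: False}
  {t: False, q: False}
  {t: True, q: True}


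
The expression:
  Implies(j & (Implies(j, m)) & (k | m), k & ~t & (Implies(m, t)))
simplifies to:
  ~j | ~m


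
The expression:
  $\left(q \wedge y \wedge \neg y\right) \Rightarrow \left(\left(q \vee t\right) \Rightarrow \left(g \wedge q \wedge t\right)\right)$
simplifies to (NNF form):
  $\text{True}$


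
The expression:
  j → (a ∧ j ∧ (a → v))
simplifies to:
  (a ∧ v) ∨ ¬j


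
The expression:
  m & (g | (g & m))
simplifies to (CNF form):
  g & m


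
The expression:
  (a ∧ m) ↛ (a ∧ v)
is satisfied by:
  {a: True, m: True, v: False}


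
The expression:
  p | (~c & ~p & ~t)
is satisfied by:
  {p: True, c: False, t: False}
  {t: True, p: True, c: False}
  {p: True, c: True, t: False}
  {t: True, p: True, c: True}
  {t: False, c: False, p: False}


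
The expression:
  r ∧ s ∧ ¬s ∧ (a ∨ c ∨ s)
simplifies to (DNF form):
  False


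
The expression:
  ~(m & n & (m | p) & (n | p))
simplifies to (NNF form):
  ~m | ~n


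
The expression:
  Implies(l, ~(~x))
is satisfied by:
  {x: True, l: False}
  {l: False, x: False}
  {l: True, x: True}


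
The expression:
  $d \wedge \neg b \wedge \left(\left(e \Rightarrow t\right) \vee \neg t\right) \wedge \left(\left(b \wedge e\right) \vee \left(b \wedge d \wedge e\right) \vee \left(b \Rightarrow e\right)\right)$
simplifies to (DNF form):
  $d \wedge \neg b$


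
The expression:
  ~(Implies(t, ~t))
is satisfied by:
  {t: True}


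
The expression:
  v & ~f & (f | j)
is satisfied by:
  {j: True, v: True, f: False}


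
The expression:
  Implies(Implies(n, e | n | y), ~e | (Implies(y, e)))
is always true.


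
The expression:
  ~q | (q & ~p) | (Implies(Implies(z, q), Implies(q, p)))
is always true.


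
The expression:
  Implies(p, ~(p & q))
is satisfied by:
  {p: False, q: False}
  {q: True, p: False}
  {p: True, q: False}


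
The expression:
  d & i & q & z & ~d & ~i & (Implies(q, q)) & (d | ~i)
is never true.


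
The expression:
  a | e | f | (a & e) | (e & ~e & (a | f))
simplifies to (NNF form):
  a | e | f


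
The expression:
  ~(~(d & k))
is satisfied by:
  {d: True, k: True}


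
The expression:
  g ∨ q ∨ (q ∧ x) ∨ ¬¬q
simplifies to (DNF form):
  g ∨ q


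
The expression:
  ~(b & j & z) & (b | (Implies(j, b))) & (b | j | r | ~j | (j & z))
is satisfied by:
  {b: True, z: False, j: False}
  {z: False, j: False, b: False}
  {b: True, z: True, j: False}
  {z: True, b: False, j: False}
  {j: True, b: True, z: False}


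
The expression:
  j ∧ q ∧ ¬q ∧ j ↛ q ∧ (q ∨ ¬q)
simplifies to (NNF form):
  False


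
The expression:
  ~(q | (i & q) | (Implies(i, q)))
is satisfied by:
  {i: True, q: False}


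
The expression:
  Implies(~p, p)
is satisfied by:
  {p: True}


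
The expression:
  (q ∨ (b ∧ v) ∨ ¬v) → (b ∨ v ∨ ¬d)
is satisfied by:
  {b: True, v: True, d: False}
  {b: True, v: False, d: False}
  {v: True, b: False, d: False}
  {b: False, v: False, d: False}
  {b: True, d: True, v: True}
  {b: True, d: True, v: False}
  {d: True, v: True, b: False}


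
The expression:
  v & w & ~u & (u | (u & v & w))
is never true.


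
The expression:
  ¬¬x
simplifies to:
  x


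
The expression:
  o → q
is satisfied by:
  {q: True, o: False}
  {o: False, q: False}
  {o: True, q: True}


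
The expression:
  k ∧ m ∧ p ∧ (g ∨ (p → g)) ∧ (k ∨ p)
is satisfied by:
  {m: True, p: True, g: True, k: True}


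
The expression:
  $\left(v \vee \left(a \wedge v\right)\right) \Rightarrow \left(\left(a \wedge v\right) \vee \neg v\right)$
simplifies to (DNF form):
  $a \vee \neg v$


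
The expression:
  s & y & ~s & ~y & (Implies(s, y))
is never true.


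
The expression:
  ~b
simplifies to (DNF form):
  ~b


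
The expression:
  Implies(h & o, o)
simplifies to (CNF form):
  True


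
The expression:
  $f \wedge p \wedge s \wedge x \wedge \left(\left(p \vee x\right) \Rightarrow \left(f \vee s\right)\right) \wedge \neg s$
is never true.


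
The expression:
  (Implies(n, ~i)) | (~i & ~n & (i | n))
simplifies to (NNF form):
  ~i | ~n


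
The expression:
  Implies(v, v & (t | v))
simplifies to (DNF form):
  True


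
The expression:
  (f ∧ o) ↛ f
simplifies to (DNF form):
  False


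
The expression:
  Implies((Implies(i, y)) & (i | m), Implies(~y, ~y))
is always true.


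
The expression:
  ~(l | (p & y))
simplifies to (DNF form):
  (~l & ~p) | (~l & ~y)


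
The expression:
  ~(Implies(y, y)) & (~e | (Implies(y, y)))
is never true.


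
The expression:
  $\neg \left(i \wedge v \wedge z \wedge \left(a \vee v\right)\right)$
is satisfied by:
  {v: False, z: False, i: False}
  {i: True, v: False, z: False}
  {z: True, v: False, i: False}
  {i: True, z: True, v: False}
  {v: True, i: False, z: False}
  {i: True, v: True, z: False}
  {z: True, v: True, i: False}


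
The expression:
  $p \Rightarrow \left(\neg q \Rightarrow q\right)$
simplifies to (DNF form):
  $q \vee \neg p$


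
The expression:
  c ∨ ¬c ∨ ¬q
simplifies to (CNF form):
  True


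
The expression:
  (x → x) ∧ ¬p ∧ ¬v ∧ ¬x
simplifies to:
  ¬p ∧ ¬v ∧ ¬x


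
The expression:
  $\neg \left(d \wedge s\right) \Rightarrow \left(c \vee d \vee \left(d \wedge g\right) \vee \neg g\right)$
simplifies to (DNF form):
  $c \vee d \vee \neg g$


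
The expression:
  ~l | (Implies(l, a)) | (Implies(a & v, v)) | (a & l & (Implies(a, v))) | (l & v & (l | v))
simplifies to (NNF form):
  True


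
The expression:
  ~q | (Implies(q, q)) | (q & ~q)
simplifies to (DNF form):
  True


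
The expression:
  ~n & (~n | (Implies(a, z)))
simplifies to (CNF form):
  ~n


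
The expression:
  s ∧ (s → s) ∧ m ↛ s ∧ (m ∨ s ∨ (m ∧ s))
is never true.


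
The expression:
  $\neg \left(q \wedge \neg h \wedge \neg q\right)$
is always true.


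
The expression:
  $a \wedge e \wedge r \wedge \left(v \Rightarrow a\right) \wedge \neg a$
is never true.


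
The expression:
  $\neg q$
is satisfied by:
  {q: False}


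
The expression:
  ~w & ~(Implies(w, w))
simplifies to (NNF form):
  False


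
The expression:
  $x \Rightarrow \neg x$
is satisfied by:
  {x: False}


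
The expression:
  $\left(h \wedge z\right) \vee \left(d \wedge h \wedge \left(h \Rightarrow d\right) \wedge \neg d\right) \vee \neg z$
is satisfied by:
  {h: True, z: False}
  {z: False, h: False}
  {z: True, h: True}


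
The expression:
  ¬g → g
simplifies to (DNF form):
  g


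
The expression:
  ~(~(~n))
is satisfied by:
  {n: False}


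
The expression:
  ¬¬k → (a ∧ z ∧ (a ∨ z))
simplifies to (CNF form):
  (a ∨ ¬k) ∧ (z ∨ ¬k)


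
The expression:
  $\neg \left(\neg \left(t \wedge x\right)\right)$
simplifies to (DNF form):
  $t \wedge x$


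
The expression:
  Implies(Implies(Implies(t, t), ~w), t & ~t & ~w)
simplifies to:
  w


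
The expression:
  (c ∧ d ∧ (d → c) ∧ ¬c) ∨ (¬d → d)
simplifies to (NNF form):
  d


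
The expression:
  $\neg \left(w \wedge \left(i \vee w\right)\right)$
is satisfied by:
  {w: False}


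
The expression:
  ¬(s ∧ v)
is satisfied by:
  {s: False, v: False}
  {v: True, s: False}
  {s: True, v: False}


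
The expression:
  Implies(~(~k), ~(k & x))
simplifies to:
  ~k | ~x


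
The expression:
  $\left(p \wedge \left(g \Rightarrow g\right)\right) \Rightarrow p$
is always true.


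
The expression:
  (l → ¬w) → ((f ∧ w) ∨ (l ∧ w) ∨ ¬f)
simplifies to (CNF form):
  w ∨ ¬f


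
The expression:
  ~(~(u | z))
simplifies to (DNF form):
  u | z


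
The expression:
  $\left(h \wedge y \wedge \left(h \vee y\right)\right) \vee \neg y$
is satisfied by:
  {h: True, y: False}
  {y: False, h: False}
  {y: True, h: True}


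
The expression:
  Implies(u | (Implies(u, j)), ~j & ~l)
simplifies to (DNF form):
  ~j & ~l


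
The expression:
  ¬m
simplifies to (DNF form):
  ¬m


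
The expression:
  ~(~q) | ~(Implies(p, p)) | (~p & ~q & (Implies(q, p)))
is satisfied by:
  {q: True, p: False}
  {p: False, q: False}
  {p: True, q: True}


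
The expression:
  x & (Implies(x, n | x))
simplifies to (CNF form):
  x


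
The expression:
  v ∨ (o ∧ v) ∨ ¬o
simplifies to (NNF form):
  v ∨ ¬o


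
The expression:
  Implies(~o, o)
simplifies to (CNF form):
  o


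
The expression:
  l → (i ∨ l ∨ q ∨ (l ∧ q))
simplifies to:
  True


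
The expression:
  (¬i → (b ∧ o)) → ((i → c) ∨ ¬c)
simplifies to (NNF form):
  True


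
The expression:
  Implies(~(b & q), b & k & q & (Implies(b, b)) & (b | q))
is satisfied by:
  {b: True, q: True}


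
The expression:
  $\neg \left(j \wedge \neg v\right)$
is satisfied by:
  {v: True, j: False}
  {j: False, v: False}
  {j: True, v: True}


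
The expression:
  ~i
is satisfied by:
  {i: False}


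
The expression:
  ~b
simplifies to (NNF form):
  ~b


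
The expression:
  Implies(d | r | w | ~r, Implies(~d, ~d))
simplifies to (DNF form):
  True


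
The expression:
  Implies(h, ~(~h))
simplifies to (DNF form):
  True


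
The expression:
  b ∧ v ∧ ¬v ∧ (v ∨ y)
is never true.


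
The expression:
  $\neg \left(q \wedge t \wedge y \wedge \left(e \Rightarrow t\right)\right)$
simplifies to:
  $\neg q \vee \neg t \vee \neg y$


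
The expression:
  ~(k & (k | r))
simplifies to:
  ~k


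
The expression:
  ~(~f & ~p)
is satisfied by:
  {p: True, f: True}
  {p: True, f: False}
  {f: True, p: False}


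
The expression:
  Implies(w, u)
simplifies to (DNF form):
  u | ~w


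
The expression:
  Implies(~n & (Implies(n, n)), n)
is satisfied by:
  {n: True}


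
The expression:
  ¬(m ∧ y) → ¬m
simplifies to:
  y ∨ ¬m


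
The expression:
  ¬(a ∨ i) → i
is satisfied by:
  {i: True, a: True}
  {i: True, a: False}
  {a: True, i: False}


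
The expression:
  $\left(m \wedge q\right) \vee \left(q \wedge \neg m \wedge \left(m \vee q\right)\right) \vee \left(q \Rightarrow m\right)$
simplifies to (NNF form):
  $\text{True}$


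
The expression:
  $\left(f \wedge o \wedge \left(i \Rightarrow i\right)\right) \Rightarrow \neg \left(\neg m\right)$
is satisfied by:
  {m: True, o: False, f: False}
  {o: False, f: False, m: False}
  {f: True, m: True, o: False}
  {f: True, o: False, m: False}
  {m: True, o: True, f: False}
  {o: True, m: False, f: False}
  {f: True, o: True, m: True}


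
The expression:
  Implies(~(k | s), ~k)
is always true.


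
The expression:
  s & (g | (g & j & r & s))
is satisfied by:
  {s: True, g: True}


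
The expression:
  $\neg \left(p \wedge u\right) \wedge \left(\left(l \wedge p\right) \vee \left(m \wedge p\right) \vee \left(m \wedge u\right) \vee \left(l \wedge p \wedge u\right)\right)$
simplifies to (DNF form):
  $\left(l \wedge p \wedge \neg p\right) \vee \left(l \wedge p \wedge \neg u\right) \vee \left(m \wedge p \wedge \neg p\right) \vee \left(m \wedge p \wedge \neg u\right) \vee \left(m \wedge u \wedge \neg p\right) \vee \left(m \wedge u \wedge \neg u\right) \vee \left(l \wedge m \wedge p \wedge \neg p\right) \vee \left(l \wedge m \wedge p \wedge \neg u\right) \vee \left(l \wedge m \wedge u \wedge \neg p\right) \vee \left(l \wedge m \wedge u \wedge \neg u\right) \vee \left(l \wedge p \wedge u \wedge \neg p\right) \vee \left(l \wedge p \wedge u \wedge \neg u\right) \vee \left(m \wedge p \wedge u \wedge \neg p\right) \vee \left(m \wedge p \wedge u \wedge \neg u\right)$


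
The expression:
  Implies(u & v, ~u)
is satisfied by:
  {u: False, v: False}
  {v: True, u: False}
  {u: True, v: False}


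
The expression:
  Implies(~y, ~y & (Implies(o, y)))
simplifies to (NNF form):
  y | ~o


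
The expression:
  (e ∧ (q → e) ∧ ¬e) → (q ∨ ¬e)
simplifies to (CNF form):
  True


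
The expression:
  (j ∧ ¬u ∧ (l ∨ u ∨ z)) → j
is always true.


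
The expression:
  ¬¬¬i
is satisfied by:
  {i: False}


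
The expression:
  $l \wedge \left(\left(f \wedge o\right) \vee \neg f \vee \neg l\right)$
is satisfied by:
  {o: True, l: True, f: False}
  {l: True, f: False, o: False}
  {f: True, o: True, l: True}


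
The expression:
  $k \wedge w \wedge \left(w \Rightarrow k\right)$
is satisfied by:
  {w: True, k: True}


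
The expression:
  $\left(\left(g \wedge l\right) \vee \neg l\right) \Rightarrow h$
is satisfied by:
  {h: True, l: True, g: False}
  {h: True, l: False, g: False}
  {h: True, g: True, l: True}
  {h: True, g: True, l: False}
  {l: True, g: False, h: False}


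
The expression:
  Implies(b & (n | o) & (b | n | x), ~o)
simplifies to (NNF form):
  ~b | ~o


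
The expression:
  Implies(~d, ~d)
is always true.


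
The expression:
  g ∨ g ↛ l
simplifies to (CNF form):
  g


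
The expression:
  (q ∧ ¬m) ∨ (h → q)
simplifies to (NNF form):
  q ∨ ¬h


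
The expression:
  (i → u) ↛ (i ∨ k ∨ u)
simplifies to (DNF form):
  ¬i ∧ ¬k ∧ ¬u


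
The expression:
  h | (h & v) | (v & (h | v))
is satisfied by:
  {v: True, h: True}
  {v: True, h: False}
  {h: True, v: False}


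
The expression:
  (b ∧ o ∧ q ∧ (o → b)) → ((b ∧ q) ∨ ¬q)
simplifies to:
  True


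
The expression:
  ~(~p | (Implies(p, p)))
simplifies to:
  False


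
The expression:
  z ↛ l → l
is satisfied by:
  {l: True, z: False}
  {z: False, l: False}
  {z: True, l: True}


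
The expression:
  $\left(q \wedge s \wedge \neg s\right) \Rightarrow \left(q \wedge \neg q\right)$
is always true.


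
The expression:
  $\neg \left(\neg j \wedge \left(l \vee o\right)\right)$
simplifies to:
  $j \vee \left(\neg l \wedge \neg o\right)$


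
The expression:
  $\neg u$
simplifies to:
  $\neg u$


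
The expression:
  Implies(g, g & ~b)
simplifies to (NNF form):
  ~b | ~g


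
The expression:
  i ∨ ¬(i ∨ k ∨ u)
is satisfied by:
  {i: True, k: False, u: False}
  {i: True, u: True, k: False}
  {i: True, k: True, u: False}
  {i: True, u: True, k: True}
  {u: False, k: False, i: False}


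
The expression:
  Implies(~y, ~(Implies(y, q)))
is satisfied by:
  {y: True}


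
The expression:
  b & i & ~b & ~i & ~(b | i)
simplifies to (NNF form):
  False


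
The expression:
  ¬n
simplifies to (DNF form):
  ¬n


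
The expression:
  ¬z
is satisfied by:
  {z: False}


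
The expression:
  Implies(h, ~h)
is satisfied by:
  {h: False}


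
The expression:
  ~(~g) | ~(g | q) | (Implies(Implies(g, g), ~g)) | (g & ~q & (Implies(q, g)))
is always true.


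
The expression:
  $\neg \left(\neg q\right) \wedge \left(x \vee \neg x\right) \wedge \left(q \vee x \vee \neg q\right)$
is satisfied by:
  {q: True}


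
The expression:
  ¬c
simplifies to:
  ¬c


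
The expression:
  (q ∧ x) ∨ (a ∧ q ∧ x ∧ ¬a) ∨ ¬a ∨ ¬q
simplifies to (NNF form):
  x ∨ ¬a ∨ ¬q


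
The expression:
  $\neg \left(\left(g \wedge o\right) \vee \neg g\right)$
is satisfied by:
  {g: True, o: False}


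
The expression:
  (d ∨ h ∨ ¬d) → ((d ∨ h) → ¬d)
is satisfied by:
  {d: False}


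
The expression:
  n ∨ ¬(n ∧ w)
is always true.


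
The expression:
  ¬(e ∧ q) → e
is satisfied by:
  {e: True}


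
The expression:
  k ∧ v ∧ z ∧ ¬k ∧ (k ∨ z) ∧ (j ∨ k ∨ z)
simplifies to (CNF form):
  False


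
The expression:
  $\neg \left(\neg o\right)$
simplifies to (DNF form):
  $o$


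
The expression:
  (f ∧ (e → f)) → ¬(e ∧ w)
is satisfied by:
  {w: False, e: False, f: False}
  {f: True, w: False, e: False}
  {e: True, w: False, f: False}
  {f: True, e: True, w: False}
  {w: True, f: False, e: False}
  {f: True, w: True, e: False}
  {e: True, w: True, f: False}


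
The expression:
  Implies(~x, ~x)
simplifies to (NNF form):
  True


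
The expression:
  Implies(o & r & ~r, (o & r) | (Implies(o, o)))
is always true.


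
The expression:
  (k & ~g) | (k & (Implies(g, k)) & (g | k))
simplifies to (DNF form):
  k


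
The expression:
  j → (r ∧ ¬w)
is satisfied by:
  {r: True, j: False, w: False}
  {r: False, j: False, w: False}
  {w: True, r: True, j: False}
  {w: True, r: False, j: False}
  {j: True, r: True, w: False}


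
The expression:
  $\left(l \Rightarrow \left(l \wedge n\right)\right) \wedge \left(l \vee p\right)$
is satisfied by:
  {n: True, p: True, l: False}
  {p: True, l: False, n: False}
  {n: True, p: True, l: True}
  {n: True, l: True, p: False}


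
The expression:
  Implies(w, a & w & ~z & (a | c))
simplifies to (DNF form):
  ~w | (a & ~z)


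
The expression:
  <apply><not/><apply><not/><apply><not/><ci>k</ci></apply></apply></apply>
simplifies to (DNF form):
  <apply><not/><ci>k</ci></apply>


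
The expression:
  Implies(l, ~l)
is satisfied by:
  {l: False}


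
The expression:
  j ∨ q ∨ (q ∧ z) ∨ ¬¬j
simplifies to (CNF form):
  j ∨ q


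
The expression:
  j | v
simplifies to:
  j | v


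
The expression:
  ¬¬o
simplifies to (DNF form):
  o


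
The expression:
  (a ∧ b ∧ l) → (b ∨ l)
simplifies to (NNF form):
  True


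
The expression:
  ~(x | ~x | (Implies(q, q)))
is never true.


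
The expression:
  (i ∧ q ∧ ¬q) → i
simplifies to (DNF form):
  True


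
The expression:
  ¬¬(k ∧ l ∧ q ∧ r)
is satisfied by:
  {r: True, k: True, q: True, l: True}


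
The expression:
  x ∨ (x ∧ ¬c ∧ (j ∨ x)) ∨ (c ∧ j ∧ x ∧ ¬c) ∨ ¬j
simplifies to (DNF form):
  x ∨ ¬j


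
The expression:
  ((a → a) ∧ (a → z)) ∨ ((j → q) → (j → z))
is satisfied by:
  {z: True, q: False, a: False, j: False}
  {j: False, q: False, z: False, a: False}
  {j: True, z: True, q: False, a: False}
  {j: True, q: False, z: False, a: False}
  {a: True, z: True, j: False, q: False}
  {a: True, j: False, q: False, z: False}
  {a: True, j: True, z: True, q: False}
  {a: True, j: True, q: False, z: False}
  {z: True, q: True, a: False, j: False}
  {q: True, a: False, z: False, j: False}
  {j: True, q: True, z: True, a: False}
  {j: True, q: True, a: False, z: False}
  {z: True, q: True, a: True, j: False}
  {q: True, a: True, j: False, z: False}
  {j: True, q: True, a: True, z: True}


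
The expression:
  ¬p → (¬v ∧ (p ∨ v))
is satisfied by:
  {p: True}


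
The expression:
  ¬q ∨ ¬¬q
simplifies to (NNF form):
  True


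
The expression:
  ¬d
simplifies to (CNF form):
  ¬d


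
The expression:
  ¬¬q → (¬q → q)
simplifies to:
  True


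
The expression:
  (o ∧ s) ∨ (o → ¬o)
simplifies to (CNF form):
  s ∨ ¬o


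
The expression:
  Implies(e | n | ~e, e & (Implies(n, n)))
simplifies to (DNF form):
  e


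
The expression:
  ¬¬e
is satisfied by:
  {e: True}


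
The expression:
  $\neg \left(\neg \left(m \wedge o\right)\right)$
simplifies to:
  $m \wedge o$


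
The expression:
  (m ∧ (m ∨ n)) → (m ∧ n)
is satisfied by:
  {n: True, m: False}
  {m: False, n: False}
  {m: True, n: True}


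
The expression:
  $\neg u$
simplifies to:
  $\neg u$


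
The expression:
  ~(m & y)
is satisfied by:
  {m: False, y: False}
  {y: True, m: False}
  {m: True, y: False}


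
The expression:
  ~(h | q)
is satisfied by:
  {q: False, h: False}


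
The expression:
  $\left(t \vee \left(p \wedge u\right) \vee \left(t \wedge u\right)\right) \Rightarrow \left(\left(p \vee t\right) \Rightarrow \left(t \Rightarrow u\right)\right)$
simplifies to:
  $u \vee \neg t$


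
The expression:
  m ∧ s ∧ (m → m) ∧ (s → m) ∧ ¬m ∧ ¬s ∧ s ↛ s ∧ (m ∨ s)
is never true.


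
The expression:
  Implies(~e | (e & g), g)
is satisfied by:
  {e: True, g: True}
  {e: True, g: False}
  {g: True, e: False}


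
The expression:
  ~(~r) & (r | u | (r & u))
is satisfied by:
  {r: True}


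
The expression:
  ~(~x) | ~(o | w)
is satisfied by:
  {x: True, o: False, w: False}
  {x: True, w: True, o: False}
  {x: True, o: True, w: False}
  {x: True, w: True, o: True}
  {w: False, o: False, x: False}


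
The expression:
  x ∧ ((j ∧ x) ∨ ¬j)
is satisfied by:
  {x: True}


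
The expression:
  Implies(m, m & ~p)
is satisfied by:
  {p: False, m: False}
  {m: True, p: False}
  {p: True, m: False}


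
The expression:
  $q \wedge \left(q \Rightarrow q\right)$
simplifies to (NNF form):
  $q$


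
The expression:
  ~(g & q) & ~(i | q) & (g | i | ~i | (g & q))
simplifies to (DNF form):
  ~i & ~q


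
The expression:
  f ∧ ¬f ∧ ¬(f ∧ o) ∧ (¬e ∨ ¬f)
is never true.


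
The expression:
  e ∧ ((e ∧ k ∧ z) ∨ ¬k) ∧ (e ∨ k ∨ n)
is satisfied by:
  {e: True, z: True, k: False}
  {e: True, k: False, z: False}
  {e: True, z: True, k: True}


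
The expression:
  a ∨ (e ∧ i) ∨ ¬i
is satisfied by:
  {a: True, e: True, i: False}
  {a: True, e: False, i: False}
  {e: True, a: False, i: False}
  {a: False, e: False, i: False}
  {a: True, i: True, e: True}
  {a: True, i: True, e: False}
  {i: True, e: True, a: False}


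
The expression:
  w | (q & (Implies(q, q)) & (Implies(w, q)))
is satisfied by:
  {q: True, w: True}
  {q: True, w: False}
  {w: True, q: False}


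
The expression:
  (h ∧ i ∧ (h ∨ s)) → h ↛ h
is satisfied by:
  {h: False, i: False}
  {i: True, h: False}
  {h: True, i: False}


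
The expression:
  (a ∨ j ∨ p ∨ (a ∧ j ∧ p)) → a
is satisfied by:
  {a: True, j: False, p: False}
  {a: True, p: True, j: False}
  {a: True, j: True, p: False}
  {a: True, p: True, j: True}
  {p: False, j: False, a: False}


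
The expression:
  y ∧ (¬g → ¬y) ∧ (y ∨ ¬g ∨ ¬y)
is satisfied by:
  {g: True, y: True}


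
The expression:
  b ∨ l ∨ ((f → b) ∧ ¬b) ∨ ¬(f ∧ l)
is always true.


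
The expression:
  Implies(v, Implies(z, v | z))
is always true.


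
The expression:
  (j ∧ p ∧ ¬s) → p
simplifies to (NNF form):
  True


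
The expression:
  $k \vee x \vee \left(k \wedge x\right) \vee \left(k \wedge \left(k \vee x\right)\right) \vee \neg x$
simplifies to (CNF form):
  $\text{True}$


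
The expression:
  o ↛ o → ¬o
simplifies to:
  True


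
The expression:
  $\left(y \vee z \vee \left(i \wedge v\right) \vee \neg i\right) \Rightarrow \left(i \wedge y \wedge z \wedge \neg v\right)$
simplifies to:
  $i \wedge \neg v \wedge \left(y \vee \neg z\right) \wedge \left(z \vee \neg y\right)$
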